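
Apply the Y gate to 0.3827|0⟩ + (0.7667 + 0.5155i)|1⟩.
(0.5155 - 0.7667i)|0⟩ + 0.3827i|1⟩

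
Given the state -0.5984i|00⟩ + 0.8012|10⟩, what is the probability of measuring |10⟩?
0.6419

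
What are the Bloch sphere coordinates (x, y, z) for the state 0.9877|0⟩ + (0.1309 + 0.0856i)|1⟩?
(0.2586, 0.1691, 0.9511)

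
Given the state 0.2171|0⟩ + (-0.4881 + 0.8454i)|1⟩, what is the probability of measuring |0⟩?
0.04713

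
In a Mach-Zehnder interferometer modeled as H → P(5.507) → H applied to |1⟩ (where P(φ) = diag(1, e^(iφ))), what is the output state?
(0.1432 + 0.3503i)|0⟩ + (0.8568 - 0.3503i)|1⟩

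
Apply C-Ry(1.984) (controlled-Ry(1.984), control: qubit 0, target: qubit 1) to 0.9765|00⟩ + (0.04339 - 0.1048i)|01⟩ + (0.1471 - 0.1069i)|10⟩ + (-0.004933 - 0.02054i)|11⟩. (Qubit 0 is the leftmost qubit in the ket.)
0.9765|00⟩ + (0.04339 - 0.1048i)|01⟩ + (0.0846 - 0.04128i)|10⟩ + (0.1204 - 0.1007i)|11⟩

C-Ry(1.984) leaves the control-|0⟩ kets |00⟩, |01⟩ unchanged and applies Ry(1.984) to qubit 1 on the control-|1⟩ pair (|10⟩, |11⟩).
Ry(1.984) = [[cos(θ/2), −sin(θ/2)], [sin(θ/2), cos(θ/2)]]; θ = 1.984, cos(θ/2) ≈ 0.547017, sin(θ/2) ≈ 0.837122.
With a = amp(|10⟩) = (0.1471 - 0.1069i) and b = amp(|11⟩) = (-0.004933 - 0.02054i):
new amp(|10⟩) = (0.547017)·a + (-0.837122)·b = (0.0846 - 0.04128i)
new amp(|11⟩) = (0.837122)·a + (0.547017)·b = (0.1204 - 0.1007i)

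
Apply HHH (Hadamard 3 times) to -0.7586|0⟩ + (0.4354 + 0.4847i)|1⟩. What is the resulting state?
(-0.2285 + 0.3427i)|0⟩ + (-0.8443 - 0.3427i)|1⟩

H² = I, so H^3 = H: a single Hadamard. With (a, b) = (-0.7586, (0.4354 + 0.4847i)), H gives ((a + b)/√2, (a − b)/√2) = ((-0.2285 + 0.3427i), (-0.8443 - 0.3427i)).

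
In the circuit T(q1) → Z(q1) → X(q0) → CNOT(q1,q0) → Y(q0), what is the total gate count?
5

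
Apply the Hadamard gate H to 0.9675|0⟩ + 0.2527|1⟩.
0.8628|0⟩ + 0.5054|1⟩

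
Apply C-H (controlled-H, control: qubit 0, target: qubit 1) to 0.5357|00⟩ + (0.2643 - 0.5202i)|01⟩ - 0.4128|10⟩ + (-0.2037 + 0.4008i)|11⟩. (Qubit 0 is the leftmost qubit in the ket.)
0.5357|00⟩ + (0.2643 - 0.5202i)|01⟩ + (-0.4359 + 0.2834i)|10⟩ + (-0.1479 - 0.2834i)|11⟩

C-H leaves the control-|0⟩ kets |00⟩, |01⟩ unchanged and applies H to qubit 1 on the control-|1⟩ pair (|10⟩, |11⟩).
H = [[1/√2, 1/√2], [1/√2, -1/√2]].
With a = amp(|10⟩) = -0.4128 and b = amp(|11⟩) = (-0.2037 + 0.4008i):
new amp(|10⟩) = (1/√2)·a + (1/√2)·b = (-0.4359 + 0.2834i)
new amp(|11⟩) = (1/√2)·a + (-1/√2)·b = (-0.1479 - 0.2834i)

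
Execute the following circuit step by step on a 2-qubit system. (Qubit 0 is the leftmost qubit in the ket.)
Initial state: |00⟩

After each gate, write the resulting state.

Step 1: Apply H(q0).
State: 1/√2|00⟩ + 1/√2|10⟩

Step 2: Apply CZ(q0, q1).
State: 1/√2|00⟩ + 1/√2|10⟩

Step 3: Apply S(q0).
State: 1/√2|00⟩ + (1/√2)i|10⟩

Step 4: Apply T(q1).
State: 1/√2|00⟩ + (1/√2)i|10⟩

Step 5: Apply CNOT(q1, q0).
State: 1/√2|00⟩ + (1/√2)i|10⟩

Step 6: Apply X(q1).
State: 1/√2|01⟩ + (1/√2)i|11⟩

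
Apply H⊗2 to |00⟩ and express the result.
1/2|00⟩ + 1/2|01⟩ + 1/2|10⟩ + 1/2|11⟩

H⊗2 gives amp(|y⟩) = (1/2) Σ_x (−1)^(x·y) amp(|x⟩), where x·y is the number of positions in which both x and y have a 1.
|00⟩: (1)/2 = 1/2
|01⟩: (1)/2 = 1/2
|10⟩: (1)/2 = 1/2
|11⟩: (1)/2 = 1/2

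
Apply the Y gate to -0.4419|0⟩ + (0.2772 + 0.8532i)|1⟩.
(0.8532 - 0.2772i)|0⟩ - 0.4419i|1⟩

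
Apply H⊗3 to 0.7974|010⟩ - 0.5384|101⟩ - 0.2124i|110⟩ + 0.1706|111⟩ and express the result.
(0.1519 - 0.07509i)|000⟩ + (0.412 - 0.07509i)|001⟩ + (-0.5326 + 0.07509i)|010⟩ + (-0.03125 + 0.07509i)|011⟩ + (0.412 + 0.07509i)|100⟩ + (0.1519 + 0.07509i)|101⟩ + (-0.03125 - 0.07509i)|110⟩ + (-0.5326 - 0.07509i)|111⟩

H⊗3 gives amp(|y⟩) = (1/2√2) Σ_x (−1)^(x·y) amp(|x⟩), where x·y is the number of positions in which both x and y have a 1.
|000⟩: (0.7974 - 0.5384 - 0.2124i + 0.1706)/(2√2) = (0.1519 - 0.07509i)
|001⟩: (0.7974 + 0.5384 - 0.2124i - 0.1706)/(2√2) = (0.412 - 0.07509i)
|010⟩: (-0.7974 - 0.5384 + 0.2124i - 0.1706)/(2√2) = (-0.5326 + 0.07509i)
|011⟩: (-0.7974 + 0.5384 + 0.2124i + 0.1706)/(2√2) = (-0.03125 + 0.07509i)
|100⟩: (0.7974 + 0.5384 + 0.2124i - 0.1706)/(2√2) = (0.412 + 0.07509i)
|101⟩: (0.7974 - 0.5384 + 0.2124i + 0.1706)/(2√2) = (0.1519 + 0.07509i)
|110⟩: (-0.7974 + 0.5384 - 0.2124i + 0.1706)/(2√2) = (-0.03125 - 0.07509i)
|111⟩: (-0.7974 - 0.5384 - 0.2124i - 0.1706)/(2√2) = (-0.5326 - 0.07509i)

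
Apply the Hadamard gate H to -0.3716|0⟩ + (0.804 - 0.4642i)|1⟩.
(0.3058 - 0.3282i)|0⟩ + (-0.8313 + 0.3282i)|1⟩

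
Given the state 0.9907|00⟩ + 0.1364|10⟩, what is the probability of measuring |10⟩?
0.0186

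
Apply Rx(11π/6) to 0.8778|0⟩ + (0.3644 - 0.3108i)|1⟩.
(-0.9283 - 0.09431i)|0⟩ + (-0.352 + 0.07302i)|1⟩

Rx(11π/6) = [[cos(θ/2), −i·sin(θ/2)], [−i·sin(θ/2), cos(θ/2)]]; θ = 11π/6, cos(θ/2) ≈ -0.965926, sin(θ/2) ≈ 0.258819.
With a = amp(|0⟩) = 0.8778 and b = amp(|1⟩) = (0.3644 - 0.3108i):
new amp(|0⟩) = (-0.965926)·a + (-0.258819i)·b = (-0.9283 - 0.09431i)
new amp(|1⟩) = (-0.258819i)·a + (-0.965926)·b = (-0.352 + 0.07302i)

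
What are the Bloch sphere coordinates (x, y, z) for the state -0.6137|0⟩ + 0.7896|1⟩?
(-0.9692, 0, -0.2468)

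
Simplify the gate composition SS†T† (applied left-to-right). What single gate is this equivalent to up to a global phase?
T†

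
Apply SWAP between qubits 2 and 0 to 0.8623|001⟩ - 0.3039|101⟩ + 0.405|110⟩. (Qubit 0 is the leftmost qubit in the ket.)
0.405|011⟩ + 0.8623|100⟩ - 0.3039|101⟩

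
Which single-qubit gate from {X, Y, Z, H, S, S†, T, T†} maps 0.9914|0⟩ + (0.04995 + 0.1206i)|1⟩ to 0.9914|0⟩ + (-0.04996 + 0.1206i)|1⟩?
T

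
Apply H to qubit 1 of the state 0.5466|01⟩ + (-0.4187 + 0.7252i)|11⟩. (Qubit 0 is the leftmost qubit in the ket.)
0.3865|00⟩ - 0.3865|01⟩ + (-0.2961 + 0.5128i)|10⟩ + (0.2961 - 0.5128i)|11⟩

H on qubit 1 mixes each pair of kets that differ only in qubit 1: amplitudes (a, b) of (|…0…⟩, |…1…⟩) become ((a + b)/√2, (a − b)/√2). Kets absent from the input have amplitude 0.
(|00⟩, |01⟩): (a, b) = (0, 0.5466) → (0.3865, -0.3865)
(|10⟩, |11⟩): (a, b) = (0, (-0.4187 + 0.7252i)) → ((-0.2961 + 0.5128i), (0.2961 - 0.5128i))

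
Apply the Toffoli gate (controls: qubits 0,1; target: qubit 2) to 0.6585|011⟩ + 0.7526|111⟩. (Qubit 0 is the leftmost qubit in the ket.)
0.6585|011⟩ + 0.7526|110⟩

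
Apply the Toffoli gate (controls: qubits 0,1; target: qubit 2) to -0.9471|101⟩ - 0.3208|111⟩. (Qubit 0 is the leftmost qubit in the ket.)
-0.9471|101⟩ - 0.3208|110⟩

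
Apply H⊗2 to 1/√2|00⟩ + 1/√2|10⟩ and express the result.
1/√2|00⟩ + 1/√2|01⟩

H⊗2 gives amp(|y⟩) = (1/2) Σ_x (−1)^(x·y) amp(|x⟩), where x·y is the number of positions in which both x and y have a 1.
|00⟩: (1/√2 + 1/√2)/2 = 1/√2
|01⟩: (1/√2 + 1/√2)/2 = 1/√2
|10⟩: (1/√2 - 1/√2)/2 = 0
|11⟩: (1/√2 - 1/√2)/2 = 0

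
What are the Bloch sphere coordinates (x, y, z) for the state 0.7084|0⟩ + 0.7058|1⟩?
(1, 0, 0.003677)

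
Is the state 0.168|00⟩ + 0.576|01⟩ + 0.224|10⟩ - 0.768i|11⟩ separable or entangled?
Entangled

Writing the state as a|00⟩ + b|01⟩ + c|10⟩ + d|11⟩, it is a product state iff ad − bc = 0.
Here (a, b, c, d) = (0.168, 0.576, 0.224, -0.768i): ad − bc = (0.168)(-0.768i) − (0.576)(0.224) = (-0.129 - 0.129i) ≠ 0, so the state is entangled.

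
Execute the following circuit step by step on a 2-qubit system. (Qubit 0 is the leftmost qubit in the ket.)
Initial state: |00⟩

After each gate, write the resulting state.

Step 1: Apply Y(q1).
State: i|01⟩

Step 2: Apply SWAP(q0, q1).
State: i|10⟩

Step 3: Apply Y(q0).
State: |00⟩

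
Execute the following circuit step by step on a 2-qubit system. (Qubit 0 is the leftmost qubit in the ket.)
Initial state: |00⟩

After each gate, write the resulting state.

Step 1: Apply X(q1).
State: |01⟩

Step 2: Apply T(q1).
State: (1/√2 + (1/√2)i)|01⟩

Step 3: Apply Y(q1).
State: (1/√2 - (1/√2)i)|00⟩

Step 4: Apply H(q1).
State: (1/2 - (1/2)i)|00⟩ + (1/2 - (1/2)i)|01⟩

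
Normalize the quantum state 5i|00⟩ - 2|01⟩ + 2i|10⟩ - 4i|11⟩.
0.7143i|00⟩ - 0.2857|01⟩ + 0.2857i|10⟩ - 0.5714i|11⟩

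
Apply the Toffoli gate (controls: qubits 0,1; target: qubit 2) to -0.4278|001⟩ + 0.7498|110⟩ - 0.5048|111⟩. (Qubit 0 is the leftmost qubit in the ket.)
-0.4278|001⟩ - 0.5048|110⟩ + 0.7498|111⟩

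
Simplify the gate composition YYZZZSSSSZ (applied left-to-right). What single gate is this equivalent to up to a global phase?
I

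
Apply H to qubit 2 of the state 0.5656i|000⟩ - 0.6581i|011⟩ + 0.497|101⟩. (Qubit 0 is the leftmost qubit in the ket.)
0.3999i|000⟩ + 0.3999i|001⟩ - 0.4653i|010⟩ + 0.4653i|011⟩ + 0.3514|100⟩ - 0.3514|101⟩

H on qubit 2 mixes each pair of kets that differ only in qubit 2: amplitudes (a, b) of (|…0…⟩, |…1…⟩) become ((a + b)/√2, (a − b)/√2). Kets absent from the input have amplitude 0.
(|000⟩, |001⟩): (a, b) = (0.5656i, 0) → (0.3999i, 0.3999i)
(|010⟩, |011⟩): (a, b) = (0, -0.6581i) → (-0.4653i, 0.4653i)
(|100⟩, |101⟩): (a, b) = (0, 0.497) → (0.3514, -0.3514)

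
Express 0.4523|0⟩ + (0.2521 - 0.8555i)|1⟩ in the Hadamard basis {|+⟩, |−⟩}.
(0.4981 - 0.6049i)|+⟩ + (0.1416 + 0.6049i)|−⟩

With |ψ⟩ = α|0⟩ + β|1⟩, the Hadamard-basis coefficients are ⟨+|ψ⟩ = (α + β)/√2 and ⟨−|ψ⟩ = (α − β)/√2.
Here α = 0.4523, β = (0.2521 - 0.8555i): (α + β)/√2 = (0.4981 - 0.6049i), (α − β)/√2 = (0.1416 + 0.6049i).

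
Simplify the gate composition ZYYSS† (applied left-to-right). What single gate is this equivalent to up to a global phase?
Z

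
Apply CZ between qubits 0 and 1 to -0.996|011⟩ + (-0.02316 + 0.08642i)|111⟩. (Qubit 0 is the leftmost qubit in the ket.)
-0.996|011⟩ + (0.02316 - 0.08642i)|111⟩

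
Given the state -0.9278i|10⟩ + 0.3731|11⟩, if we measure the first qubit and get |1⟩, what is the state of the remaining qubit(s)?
-0.9278i|0⟩ + 0.3731|1⟩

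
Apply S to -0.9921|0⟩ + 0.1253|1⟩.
-0.9921|0⟩ + 0.1253i|1⟩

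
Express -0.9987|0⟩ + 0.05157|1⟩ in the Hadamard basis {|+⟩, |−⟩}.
-0.6697|+⟩ - 0.7427|−⟩

With |ψ⟩ = α|0⟩ + β|1⟩, the Hadamard-basis coefficients are ⟨+|ψ⟩ = (α + β)/√2 and ⟨−|ψ⟩ = (α − β)/√2.
Here α = -0.9987, β = 0.05157: (α + β)/√2 = -0.6697, (α − β)/√2 = -0.7427.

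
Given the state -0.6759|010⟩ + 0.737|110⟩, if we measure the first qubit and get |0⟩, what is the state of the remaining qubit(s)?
-|10⟩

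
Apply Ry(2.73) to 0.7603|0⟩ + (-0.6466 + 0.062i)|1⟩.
(0.7883 - 0.06069i)|0⟩ + (0.6121 + 0.01267i)|1⟩

Ry(2.73) = [[cos(θ/2), −sin(θ/2)], [sin(θ/2), cos(θ/2)]]; θ = 2.73, cos(θ/2) ≈ 0.204347, sin(θ/2) ≈ 0.978899.
With a = amp(|0⟩) = 0.7603 and b = amp(|1⟩) = (-0.6466 + 0.062i):
new amp(|0⟩) = (0.204347)·a + (-0.978899)·b = (0.7883 - 0.06069i)
new amp(|1⟩) = (0.978899)·a + (0.204347)·b = (0.6121 + 0.01267i)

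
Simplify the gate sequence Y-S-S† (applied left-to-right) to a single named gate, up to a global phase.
Y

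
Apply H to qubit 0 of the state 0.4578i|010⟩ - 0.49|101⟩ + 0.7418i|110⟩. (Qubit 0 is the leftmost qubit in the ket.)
-0.3465|001⟩ + 0.8482i|010⟩ + 0.3465|101⟩ - 0.2008i|110⟩

H on qubit 0 mixes each pair of kets that differ only in qubit 0: amplitudes (a, b) of (|…0…⟩, |…1…⟩) become ((a + b)/√2, (a − b)/√2). Kets absent from the input have amplitude 0.
(|001⟩, |101⟩): (a, b) = (0, -0.49) → (-0.3465, 0.3465)
(|010⟩, |110⟩): (a, b) = (0.4578i, 0.7418i) → (0.8482i, -0.2008i)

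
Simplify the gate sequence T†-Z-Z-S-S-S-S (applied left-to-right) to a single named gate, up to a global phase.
T†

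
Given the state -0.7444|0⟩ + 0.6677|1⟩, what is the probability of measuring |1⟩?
0.4458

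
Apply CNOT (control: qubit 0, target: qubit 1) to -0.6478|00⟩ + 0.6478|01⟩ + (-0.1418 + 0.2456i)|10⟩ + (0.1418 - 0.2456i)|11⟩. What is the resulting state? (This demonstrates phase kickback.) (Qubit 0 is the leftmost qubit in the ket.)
-0.6478|00⟩ + 0.6478|01⟩ + (0.1418 - 0.2456i)|10⟩ + (-0.1418 + 0.2456i)|11⟩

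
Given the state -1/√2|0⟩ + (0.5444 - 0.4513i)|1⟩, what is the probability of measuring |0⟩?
1/2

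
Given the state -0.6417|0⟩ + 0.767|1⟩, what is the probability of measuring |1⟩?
0.5883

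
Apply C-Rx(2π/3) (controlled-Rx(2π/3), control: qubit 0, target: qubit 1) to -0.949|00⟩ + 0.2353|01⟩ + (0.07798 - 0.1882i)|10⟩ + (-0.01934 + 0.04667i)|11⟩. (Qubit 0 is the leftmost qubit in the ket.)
-0.949|00⟩ + 0.2353|01⟩ + (0.07941 - 0.07735i)|10⟩ + (-0.1727 - 0.0442i)|11⟩

C-Rx(2π/3) leaves the control-|0⟩ kets |00⟩, |01⟩ unchanged and applies Rx(2π/3) to qubit 1 on the control-|1⟩ pair (|10⟩, |11⟩).
Rx(2π/3) = [[cos(θ/2), −i·sin(θ/2)], [−i·sin(θ/2), cos(θ/2)]]; θ = 2π/3, cos(θ/2) ≈ 0.5, sin(θ/2) ≈ 0.866025.
With a = amp(|10⟩) = (0.07798 - 0.1882i) and b = amp(|11⟩) = (-0.01934 + 0.04667i):
new amp(|10⟩) = (0.5)·a + (-0.866025i)·b = (0.07941 - 0.07735i)
new amp(|11⟩) = (-0.866025i)·a + (0.5)·b = (-0.1727 - 0.0442i)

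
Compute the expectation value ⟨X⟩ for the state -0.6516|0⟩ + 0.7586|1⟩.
-0.9886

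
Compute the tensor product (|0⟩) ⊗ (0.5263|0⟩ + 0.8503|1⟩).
0.5263|00⟩ + 0.8503|01⟩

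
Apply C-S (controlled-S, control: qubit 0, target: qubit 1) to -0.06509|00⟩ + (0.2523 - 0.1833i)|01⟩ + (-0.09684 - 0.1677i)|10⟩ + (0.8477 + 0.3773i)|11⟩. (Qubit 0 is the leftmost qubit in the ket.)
-0.06509|00⟩ + (0.2523 - 0.1833i)|01⟩ + (-0.09684 - 0.1677i)|10⟩ + (-0.3773 + 0.8477i)|11⟩

C-S leaves the control-|0⟩ kets |00⟩, |01⟩ unchanged and applies S to qubit 1 on the control-|1⟩ pair (|10⟩, |11⟩).
S = [[1, 0], [0, i]].
With a = amp(|10⟩) = (-0.09684 - 0.1677i) and b = amp(|11⟩) = (0.8477 + 0.3773i):
new amp(|10⟩) = (1)·a = (-0.09684 - 0.1677i)
new amp(|11⟩) = (i)·b = (-0.3773 + 0.8477i)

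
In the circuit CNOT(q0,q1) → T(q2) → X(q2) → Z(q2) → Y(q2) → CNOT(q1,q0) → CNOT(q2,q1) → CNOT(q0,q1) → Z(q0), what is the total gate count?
9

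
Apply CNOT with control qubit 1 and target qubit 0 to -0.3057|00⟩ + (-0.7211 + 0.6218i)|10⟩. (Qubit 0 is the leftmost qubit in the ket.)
-0.3057|00⟩ + (-0.7211 + 0.6218i)|10⟩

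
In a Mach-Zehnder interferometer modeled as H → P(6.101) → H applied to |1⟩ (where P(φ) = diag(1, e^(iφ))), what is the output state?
(0.008275 + 0.09059i)|0⟩ + (0.9917 - 0.09059i)|1⟩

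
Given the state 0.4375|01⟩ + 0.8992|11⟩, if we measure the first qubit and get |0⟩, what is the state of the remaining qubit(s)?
|1⟩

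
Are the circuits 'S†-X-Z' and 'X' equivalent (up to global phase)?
No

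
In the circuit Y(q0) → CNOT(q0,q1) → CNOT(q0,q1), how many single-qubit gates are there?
1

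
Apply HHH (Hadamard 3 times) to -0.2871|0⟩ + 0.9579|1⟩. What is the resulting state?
0.4743|0⟩ - 0.8803|1⟩

H² = I, so H^3 = H: a single Hadamard. With (a, b) = (-0.2871, 0.9579), H gives ((a + b)/√2, (a − b)/√2) = (0.4743, -0.8803).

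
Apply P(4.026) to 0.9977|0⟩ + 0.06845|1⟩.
0.9977|0⟩ + (-0.04338 - 0.05295i)|1⟩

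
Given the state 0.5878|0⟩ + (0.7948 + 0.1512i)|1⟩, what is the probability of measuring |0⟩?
0.3455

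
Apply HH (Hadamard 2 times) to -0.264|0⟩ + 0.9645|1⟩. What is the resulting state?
-0.264|0⟩ + 0.9645|1⟩

H² = I, so an even number of Hadamards cancels: H^2 = I and the state is unchanged.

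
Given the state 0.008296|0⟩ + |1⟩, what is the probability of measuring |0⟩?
0.00006882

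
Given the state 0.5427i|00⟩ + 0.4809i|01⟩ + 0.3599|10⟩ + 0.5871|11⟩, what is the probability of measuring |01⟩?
0.2313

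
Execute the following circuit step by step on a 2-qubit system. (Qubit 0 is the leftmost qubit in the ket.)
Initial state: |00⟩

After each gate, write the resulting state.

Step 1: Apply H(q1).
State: 1/√2|00⟩ + 1/√2|01⟩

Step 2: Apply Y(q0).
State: (1/√2)i|10⟩ + (1/√2)i|11⟩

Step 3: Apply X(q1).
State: (1/√2)i|10⟩ + (1/√2)i|11⟩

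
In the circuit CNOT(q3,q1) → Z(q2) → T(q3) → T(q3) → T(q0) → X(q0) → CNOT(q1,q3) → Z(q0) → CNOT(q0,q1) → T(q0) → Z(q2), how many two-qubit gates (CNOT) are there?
3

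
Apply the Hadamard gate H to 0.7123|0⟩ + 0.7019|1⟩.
|0⟩ + 0.007354|1⟩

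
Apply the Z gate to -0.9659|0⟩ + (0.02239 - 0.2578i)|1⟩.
-0.9659|0⟩ + (-0.02239 + 0.2578i)|1⟩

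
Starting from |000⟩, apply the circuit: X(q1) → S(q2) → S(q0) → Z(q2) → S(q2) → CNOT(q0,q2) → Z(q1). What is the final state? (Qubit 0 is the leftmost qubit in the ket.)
-|010⟩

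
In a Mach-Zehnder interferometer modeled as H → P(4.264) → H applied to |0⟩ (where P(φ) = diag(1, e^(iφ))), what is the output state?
(0.2832 - 0.4506i)|0⟩ + (0.7168 + 0.4506i)|1⟩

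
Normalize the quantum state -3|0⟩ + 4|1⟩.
-0.6|0⟩ + 0.8|1⟩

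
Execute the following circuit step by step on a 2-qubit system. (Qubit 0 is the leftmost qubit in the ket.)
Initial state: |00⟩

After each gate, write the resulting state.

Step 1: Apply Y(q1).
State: i|01⟩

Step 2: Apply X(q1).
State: i|00⟩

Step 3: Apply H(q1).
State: (1/√2)i|00⟩ + (1/√2)i|01⟩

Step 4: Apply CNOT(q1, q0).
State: (1/√2)i|00⟩ + (1/√2)i|11⟩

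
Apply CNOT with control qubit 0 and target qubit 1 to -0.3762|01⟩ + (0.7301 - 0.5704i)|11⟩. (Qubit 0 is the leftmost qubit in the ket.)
-0.3762|01⟩ + (0.7301 - 0.5704i)|10⟩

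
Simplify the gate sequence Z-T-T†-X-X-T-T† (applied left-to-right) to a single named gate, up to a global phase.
Z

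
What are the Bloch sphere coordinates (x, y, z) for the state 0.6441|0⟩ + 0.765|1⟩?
(0.9855, 0, -0.1704)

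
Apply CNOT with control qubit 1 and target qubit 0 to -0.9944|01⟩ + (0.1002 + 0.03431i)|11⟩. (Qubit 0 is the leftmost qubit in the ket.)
(0.1002 + 0.03431i)|01⟩ - 0.9944|11⟩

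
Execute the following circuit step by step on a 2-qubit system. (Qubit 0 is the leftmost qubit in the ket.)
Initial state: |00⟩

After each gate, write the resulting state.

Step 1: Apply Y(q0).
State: i|10⟩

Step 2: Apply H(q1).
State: (1/√2)i|10⟩ + (1/√2)i|11⟩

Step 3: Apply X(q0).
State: (1/√2)i|00⟩ + (1/√2)i|01⟩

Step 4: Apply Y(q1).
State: 1/√2|00⟩ - 1/√2|01⟩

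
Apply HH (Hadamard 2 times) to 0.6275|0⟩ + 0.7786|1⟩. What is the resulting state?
0.6275|0⟩ + 0.7786|1⟩

H² = I, so an even number of Hadamards cancels: H^2 = I and the state is unchanged.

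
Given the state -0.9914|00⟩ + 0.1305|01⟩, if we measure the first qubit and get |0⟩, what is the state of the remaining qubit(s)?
-0.9914|0⟩ + 0.1305|1⟩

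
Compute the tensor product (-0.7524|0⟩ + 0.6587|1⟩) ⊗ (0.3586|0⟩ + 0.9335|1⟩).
-0.2698|00⟩ - 0.7024|01⟩ + 0.2362|10⟩ + 0.6149|11⟩

amp(|b₁b₂…⟩) = product of the factor amplitudes for bits b₁, b₂, …; only kets whose every factor amplitude is nonzero survive.
|00⟩: (-0.7524)(0.3586) = -0.2698
|01⟩: (-0.7524)(0.9335) = -0.7024
|10⟩: (0.6587)(0.3586) = 0.2362
|11⟩: (0.6587)(0.9335) = 0.6149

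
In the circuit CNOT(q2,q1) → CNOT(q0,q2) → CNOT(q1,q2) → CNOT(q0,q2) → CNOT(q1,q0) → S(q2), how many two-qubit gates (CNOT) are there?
5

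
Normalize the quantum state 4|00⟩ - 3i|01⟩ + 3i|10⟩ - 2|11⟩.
0.6489|00⟩ - 0.4867i|01⟩ + 0.4867i|10⟩ - 0.3244|11⟩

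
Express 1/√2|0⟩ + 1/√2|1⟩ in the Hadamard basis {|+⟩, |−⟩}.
|+⟩

With |ψ⟩ = α|0⟩ + β|1⟩, the Hadamard-basis coefficients are ⟨+|ψ⟩ = (α + β)/√2 and ⟨−|ψ⟩ = (α − β)/√2.
Here α = 1/√2, β = 1/√2: (α + β)/√2 = 1, (α − β)/√2 = 0.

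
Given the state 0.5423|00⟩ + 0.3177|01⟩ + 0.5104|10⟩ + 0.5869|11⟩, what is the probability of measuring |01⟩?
0.1009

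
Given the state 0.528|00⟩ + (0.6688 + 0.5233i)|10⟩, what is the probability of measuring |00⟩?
0.2788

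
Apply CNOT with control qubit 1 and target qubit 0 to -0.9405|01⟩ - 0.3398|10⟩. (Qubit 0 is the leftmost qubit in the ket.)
-0.3398|10⟩ - 0.9405|11⟩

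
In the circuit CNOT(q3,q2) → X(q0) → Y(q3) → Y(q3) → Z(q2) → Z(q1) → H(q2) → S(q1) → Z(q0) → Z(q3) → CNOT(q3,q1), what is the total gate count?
11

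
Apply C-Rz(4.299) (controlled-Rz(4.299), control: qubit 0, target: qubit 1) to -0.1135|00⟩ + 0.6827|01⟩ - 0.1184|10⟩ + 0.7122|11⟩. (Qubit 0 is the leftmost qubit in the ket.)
-0.1135|00⟩ + 0.6827|01⟩ + (0.06476 + 0.09912i)|10⟩ + (-0.3895 + 0.5962i)|11⟩

C-Rz(4.299) leaves the control-|0⟩ kets |00⟩, |01⟩ unchanged and applies Rz(4.299) to qubit 1 on the control-|1⟩ pair (|10⟩, |11⟩).
Rz(4.299) = [[e^(−iθ/2), 0], [0, e^(iθ/2)]] with e^(±iθ/2) = cos(θ/2) ± i·sin(θ/2); θ = 4.299, cos(θ/2) ≈ -0.546939, sin(θ/2) ≈ 0.837172.
With a = amp(|10⟩) = -0.1184 and b = amp(|11⟩) = 0.7122:
new amp(|10⟩) = (-0.546939 - 0.837172i)·a = (0.06476 + 0.09912i)
new amp(|11⟩) = (-0.546939 + 0.837172i)·b = (-0.3895 + 0.5962i)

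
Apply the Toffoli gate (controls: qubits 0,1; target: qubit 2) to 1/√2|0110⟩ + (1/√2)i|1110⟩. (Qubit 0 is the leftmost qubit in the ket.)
1/√2|0110⟩ + (1/√2)i|1100⟩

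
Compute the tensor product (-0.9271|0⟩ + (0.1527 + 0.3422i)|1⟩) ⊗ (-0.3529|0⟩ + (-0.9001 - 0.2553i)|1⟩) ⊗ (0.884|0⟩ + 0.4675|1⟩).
0.2892|000⟩ + 0.153|001⟩ + (0.7377 + 0.2092i)|010⟩ + (0.3901 + 0.1107i)|011⟩ + (-0.04764 - 0.1068i)|100⟩ + (-0.02519 - 0.05646i)|101⟩ + (-0.04427 - 0.3067i)|110⟩ + (-0.02341 - 0.1622i)|111⟩

amp(|b₁b₂…⟩) = product of the factor amplitudes for bits b₁, b₂, …; only kets whose every factor amplitude is nonzero survive.
|000⟩: (-0.9271)(-0.3529)(0.884) = 0.2892
|001⟩: (-0.9271)(-0.3529)(0.4675) = 0.153
|010⟩: (-0.9271)(-0.9001 - 0.2553i)(0.884) = (0.7377 + 0.2092i)
|011⟩: (-0.9271)(-0.9001 - 0.2553i)(0.4675) = (0.3901 + 0.1107i)
|100⟩: (0.1527 + 0.3422i)(-0.3529)(0.884) = (-0.04764 - 0.1068i)
|101⟩: (0.1527 + 0.3422i)(-0.3529)(0.4675) = (-0.02519 - 0.05646i)
|110⟩: (0.1527 + 0.3422i)(-0.9001 - 0.2553i)(0.884) = (-0.04427 - 0.3067i)
|111⟩: (0.1527 + 0.3422i)(-0.9001 - 0.2553i)(0.4675) = (-0.02341 - 0.1622i)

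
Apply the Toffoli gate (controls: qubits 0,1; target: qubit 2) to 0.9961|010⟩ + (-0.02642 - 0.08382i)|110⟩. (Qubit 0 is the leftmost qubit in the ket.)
0.9961|010⟩ + (-0.02642 - 0.08382i)|111⟩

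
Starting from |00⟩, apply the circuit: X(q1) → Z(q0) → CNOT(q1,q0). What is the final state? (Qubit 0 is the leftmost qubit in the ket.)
|11⟩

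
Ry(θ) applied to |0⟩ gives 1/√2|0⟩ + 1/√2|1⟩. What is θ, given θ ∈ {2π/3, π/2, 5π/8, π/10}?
π/2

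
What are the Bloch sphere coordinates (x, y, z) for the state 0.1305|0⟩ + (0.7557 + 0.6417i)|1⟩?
(0.1972, 0.1675, -0.9658)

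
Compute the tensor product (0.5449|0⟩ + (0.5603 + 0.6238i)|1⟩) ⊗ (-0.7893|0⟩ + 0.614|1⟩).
-0.4301|00⟩ + 0.3346|01⟩ + (-0.4422 - 0.4924i)|10⟩ + (0.344 + 0.383i)|11⟩

amp(|b₁b₂…⟩) = product of the factor amplitudes for bits b₁, b₂, …; only kets whose every factor amplitude is nonzero survive.
|00⟩: (0.5449)(-0.7893) = -0.4301
|01⟩: (0.5449)(0.614) = 0.3346
|10⟩: (0.5603 + 0.6238i)(-0.7893) = (-0.4422 - 0.4924i)
|11⟩: (0.5603 + 0.6238i)(0.614) = (0.344 + 0.383i)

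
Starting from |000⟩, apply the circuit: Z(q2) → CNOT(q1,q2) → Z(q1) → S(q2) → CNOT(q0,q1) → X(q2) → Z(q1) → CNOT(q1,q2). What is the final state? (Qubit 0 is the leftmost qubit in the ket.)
|001⟩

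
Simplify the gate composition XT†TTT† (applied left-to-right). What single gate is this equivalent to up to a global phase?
X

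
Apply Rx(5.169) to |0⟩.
-0.8488|0⟩ - 0.5287i|1⟩

Rx(5.169) = [[cos(θ/2), −i·sin(θ/2)], [−i·sin(θ/2), cos(θ/2)]]; θ = 5.169, cos(θ/2) ≈ -0.848796, sin(θ/2) ≈ 0.528721.
With a = amp(|0⟩) = 1 and b = amp(|1⟩) = 0:
new amp(|0⟩) = (-0.848796)·a + (-0.528721i)·b = -0.8488
new amp(|1⟩) = (-0.528721i)·a + (-0.848796)·b = -0.5287i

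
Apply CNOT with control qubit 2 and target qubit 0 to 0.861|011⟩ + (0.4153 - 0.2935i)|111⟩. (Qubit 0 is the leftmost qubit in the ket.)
(0.4153 - 0.2935i)|011⟩ + 0.861|111⟩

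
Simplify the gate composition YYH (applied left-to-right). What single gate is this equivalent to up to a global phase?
H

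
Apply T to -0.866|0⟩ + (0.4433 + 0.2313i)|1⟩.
-0.866|0⟩ + (0.1499 + 0.477i)|1⟩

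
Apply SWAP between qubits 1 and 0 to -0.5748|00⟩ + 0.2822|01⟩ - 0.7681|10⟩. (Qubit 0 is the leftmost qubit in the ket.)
-0.5748|00⟩ - 0.7681|01⟩ + 0.2822|10⟩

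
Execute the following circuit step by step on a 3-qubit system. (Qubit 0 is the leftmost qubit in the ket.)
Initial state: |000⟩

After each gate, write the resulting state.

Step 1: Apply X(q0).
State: |100⟩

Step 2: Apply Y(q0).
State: -i|000⟩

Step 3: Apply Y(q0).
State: |100⟩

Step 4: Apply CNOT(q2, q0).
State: |100⟩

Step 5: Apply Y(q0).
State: -i|000⟩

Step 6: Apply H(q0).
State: -(1/√2)i|000⟩ - (1/√2)i|100⟩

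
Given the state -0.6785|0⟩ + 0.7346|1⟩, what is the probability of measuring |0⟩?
0.4604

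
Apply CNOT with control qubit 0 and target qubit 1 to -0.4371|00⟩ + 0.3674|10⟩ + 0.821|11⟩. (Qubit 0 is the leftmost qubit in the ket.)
-0.4371|00⟩ + 0.821|10⟩ + 0.3674|11⟩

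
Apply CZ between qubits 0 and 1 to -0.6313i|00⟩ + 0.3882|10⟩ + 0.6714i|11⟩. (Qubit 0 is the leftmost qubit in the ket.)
-0.6313i|00⟩ + 0.3882|10⟩ - 0.6714i|11⟩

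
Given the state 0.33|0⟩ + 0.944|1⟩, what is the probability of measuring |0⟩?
0.1089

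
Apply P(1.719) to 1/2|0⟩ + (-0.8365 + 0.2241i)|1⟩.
1/2|0⟩ + (-0.09812 - 0.8604i)|1⟩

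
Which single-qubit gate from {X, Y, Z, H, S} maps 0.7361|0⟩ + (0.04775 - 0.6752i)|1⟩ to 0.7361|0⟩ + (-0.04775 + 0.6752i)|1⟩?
Z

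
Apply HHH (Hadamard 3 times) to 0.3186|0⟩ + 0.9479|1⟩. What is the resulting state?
0.8956|0⟩ - 0.445|1⟩

H² = I, so H^3 = H: a single Hadamard. With (a, b) = (0.3186, 0.9479), H gives ((a + b)/√2, (a − b)/√2) = (0.8956, -0.445).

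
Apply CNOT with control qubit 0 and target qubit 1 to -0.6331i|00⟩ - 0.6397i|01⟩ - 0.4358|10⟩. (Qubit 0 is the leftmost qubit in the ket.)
-0.6331i|00⟩ - 0.6397i|01⟩ - 0.4358|11⟩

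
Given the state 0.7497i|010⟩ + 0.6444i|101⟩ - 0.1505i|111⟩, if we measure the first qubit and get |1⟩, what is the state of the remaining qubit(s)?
0.9738i|01⟩ - 0.2274i|11⟩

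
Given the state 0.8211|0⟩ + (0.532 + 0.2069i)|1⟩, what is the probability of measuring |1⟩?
0.3258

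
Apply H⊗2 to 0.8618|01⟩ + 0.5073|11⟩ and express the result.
0.6846|00⟩ - 0.6846|01⟩ + 0.1773|10⟩ - 0.1773|11⟩

H⊗2 gives amp(|y⟩) = (1/2) Σ_x (−1)^(x·y) amp(|x⟩), where x·y is the number of positions in which both x and y have a 1.
|00⟩: (0.8618 + 0.5073)/2 = 0.6846
|01⟩: (-0.8618 - 0.5073)/2 = -0.6846
|10⟩: (0.8618 - 0.5073)/2 = 0.1773
|11⟩: (-0.8618 + 0.5073)/2 = -0.1773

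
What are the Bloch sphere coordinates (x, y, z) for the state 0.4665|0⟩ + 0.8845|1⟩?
(0.8252, 0, -0.5647)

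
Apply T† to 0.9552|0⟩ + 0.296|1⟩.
0.9552|0⟩ + (0.2093 - 0.2093i)|1⟩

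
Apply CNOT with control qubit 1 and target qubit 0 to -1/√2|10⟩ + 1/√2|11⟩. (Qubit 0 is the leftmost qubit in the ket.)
1/√2|01⟩ - 1/√2|10⟩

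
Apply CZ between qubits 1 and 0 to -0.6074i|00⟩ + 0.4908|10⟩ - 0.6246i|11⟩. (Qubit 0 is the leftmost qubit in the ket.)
-0.6074i|00⟩ + 0.4908|10⟩ + 0.6246i|11⟩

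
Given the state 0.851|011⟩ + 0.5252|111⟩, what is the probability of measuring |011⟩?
0.7242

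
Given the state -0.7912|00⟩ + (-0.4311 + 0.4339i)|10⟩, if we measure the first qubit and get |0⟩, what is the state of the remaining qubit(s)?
-|0⟩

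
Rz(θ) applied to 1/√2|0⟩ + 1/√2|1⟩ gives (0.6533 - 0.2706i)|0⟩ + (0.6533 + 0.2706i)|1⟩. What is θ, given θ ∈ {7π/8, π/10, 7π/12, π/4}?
π/4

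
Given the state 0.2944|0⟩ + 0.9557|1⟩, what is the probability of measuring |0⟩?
0.08667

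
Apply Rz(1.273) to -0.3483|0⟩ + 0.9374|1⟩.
(-0.2801 + 0.207i)|0⟩ + (0.7538 + 0.5572i)|1⟩

Rz(1.273) = [[e^(−iθ/2), 0], [0, e^(iθ/2)]] with e^(±iθ/2) = cos(θ/2) ± i·sin(θ/2); θ = 1.273, cos(θ/2) ≈ 0.804181, sin(θ/2) ≈ 0.594384.
With a = amp(|0⟩) = -0.3483 and b = amp(|1⟩) = 0.9374:
new amp(|0⟩) = (0.804181 - 0.594384i)·a = (-0.2801 + 0.207i)
new amp(|1⟩) = (0.804181 + 0.594384i)·b = (0.7538 + 0.5572i)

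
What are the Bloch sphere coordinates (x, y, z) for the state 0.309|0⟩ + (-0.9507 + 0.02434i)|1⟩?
(-0.5875, 0.01504, -0.8089)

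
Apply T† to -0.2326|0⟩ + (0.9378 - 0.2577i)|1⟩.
-0.2326|0⟩ + (0.4809 - 0.8453i)|1⟩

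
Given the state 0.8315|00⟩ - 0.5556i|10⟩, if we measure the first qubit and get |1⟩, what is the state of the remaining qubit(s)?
-i|0⟩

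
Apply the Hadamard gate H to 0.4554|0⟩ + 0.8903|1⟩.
0.9516|0⟩ - 0.3075|1⟩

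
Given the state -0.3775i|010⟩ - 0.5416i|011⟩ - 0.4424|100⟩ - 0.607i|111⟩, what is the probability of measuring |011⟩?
0.2933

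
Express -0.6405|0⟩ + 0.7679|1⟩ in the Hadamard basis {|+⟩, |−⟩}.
0.09009|+⟩ - 0.9959|−⟩

With |ψ⟩ = α|0⟩ + β|1⟩, the Hadamard-basis coefficients are ⟨+|ψ⟩ = (α + β)/√2 and ⟨−|ψ⟩ = (α − β)/√2.
Here α = -0.6405, β = 0.7679: (α + β)/√2 = 0.09009, (α − β)/√2 = -0.9959.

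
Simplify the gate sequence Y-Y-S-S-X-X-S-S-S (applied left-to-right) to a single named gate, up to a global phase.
S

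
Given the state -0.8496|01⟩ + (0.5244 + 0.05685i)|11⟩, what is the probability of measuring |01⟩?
0.7218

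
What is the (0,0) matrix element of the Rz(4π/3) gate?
(-1/2 - 0.866i)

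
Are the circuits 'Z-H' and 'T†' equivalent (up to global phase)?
No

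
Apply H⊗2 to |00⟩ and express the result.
1/2|00⟩ + 1/2|01⟩ + 1/2|10⟩ + 1/2|11⟩

H⊗2 gives amp(|y⟩) = (1/2) Σ_x (−1)^(x·y) amp(|x⟩), where x·y is the number of positions in which both x and y have a 1.
|00⟩: (1)/2 = 1/2
|01⟩: (1)/2 = 1/2
|10⟩: (1)/2 = 1/2
|11⟩: (1)/2 = 1/2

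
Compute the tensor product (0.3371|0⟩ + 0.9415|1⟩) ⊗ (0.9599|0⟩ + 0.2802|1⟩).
0.3236|00⟩ + 0.09446|01⟩ + 0.9037|10⟩ + 0.2638|11⟩

amp(|b₁b₂…⟩) = product of the factor amplitudes for bits b₁, b₂, …; only kets whose every factor amplitude is nonzero survive.
|00⟩: (0.3371)(0.9599) = 0.3236
|01⟩: (0.3371)(0.2802) = 0.09446
|10⟩: (0.9415)(0.9599) = 0.9037
|11⟩: (0.9415)(0.2802) = 0.2638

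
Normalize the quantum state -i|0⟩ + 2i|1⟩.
-(1/√5)i|0⟩ + 0.8944i|1⟩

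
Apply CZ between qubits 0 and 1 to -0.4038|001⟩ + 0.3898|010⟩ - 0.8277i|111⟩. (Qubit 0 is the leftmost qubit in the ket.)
-0.4038|001⟩ + 0.3898|010⟩ + 0.8277i|111⟩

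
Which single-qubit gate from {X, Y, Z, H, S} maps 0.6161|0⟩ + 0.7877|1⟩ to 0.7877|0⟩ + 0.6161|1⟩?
X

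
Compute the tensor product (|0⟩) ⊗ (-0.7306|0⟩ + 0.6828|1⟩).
-0.7306|00⟩ + 0.6828|01⟩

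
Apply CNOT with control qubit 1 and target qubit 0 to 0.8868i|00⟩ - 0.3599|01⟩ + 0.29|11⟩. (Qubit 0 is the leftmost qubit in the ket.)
0.8868i|00⟩ + 0.29|01⟩ - 0.3599|11⟩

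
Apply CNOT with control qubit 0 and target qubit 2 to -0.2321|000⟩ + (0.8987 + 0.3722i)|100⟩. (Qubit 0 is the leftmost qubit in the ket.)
-0.2321|000⟩ + (0.8987 + 0.3722i)|101⟩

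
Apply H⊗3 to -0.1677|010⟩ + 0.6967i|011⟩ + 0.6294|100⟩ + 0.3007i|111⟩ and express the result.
(0.1632 + 0.3526i)|000⟩ + (0.1632 - 0.3526i)|001⟩ + (0.2818 - 0.3526i)|010⟩ + (0.2818 + 0.3526i)|011⟩ + (-0.2818 + 0.14i)|100⟩ + (-0.2818 - 0.14i)|101⟩ + (-0.1632 - 0.14i)|110⟩ + (-0.1632 + 0.14i)|111⟩

H⊗3 gives amp(|y⟩) = (1/2√2) Σ_x (−1)^(x·y) amp(|x⟩), where x·y is the number of positions in which both x and y have a 1.
|000⟩: (-0.1677 + 0.6967i + 0.6294 + 0.3007i)/(2√2) = (0.1632 + 0.3526i)
|001⟩: (-0.1677 - 0.6967i + 0.6294 - 0.3007i)/(2√2) = (0.1632 - 0.3526i)
|010⟩: (0.1677 - 0.6967i + 0.6294 - 0.3007i)/(2√2) = (0.2818 - 0.3526i)
|011⟩: (0.1677 + 0.6967i + 0.6294 + 0.3007i)/(2√2) = (0.2818 + 0.3526i)
|100⟩: (-0.1677 + 0.6967i - 0.6294 - 0.3007i)/(2√2) = (-0.2818 + 0.14i)
|101⟩: (-0.1677 - 0.6967i - 0.6294 + 0.3007i)/(2√2) = (-0.2818 - 0.14i)
|110⟩: (0.1677 - 0.6967i - 0.6294 + 0.3007i)/(2√2) = (-0.1632 - 0.14i)
|111⟩: (0.1677 + 0.6967i - 0.6294 - 0.3007i)/(2√2) = (-0.1632 + 0.14i)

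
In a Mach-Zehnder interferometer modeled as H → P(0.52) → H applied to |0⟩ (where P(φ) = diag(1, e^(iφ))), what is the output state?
(0.9339 + 0.2484i)|0⟩ + (0.06609 - 0.2484i)|1⟩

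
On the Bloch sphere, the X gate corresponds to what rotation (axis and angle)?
Rotation by π around the x-axis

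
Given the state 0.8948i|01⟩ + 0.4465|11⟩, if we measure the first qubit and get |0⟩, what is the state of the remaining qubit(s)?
i|1⟩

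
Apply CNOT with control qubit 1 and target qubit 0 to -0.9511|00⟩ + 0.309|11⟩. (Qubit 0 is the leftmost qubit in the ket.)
-0.9511|00⟩ + 0.309|01⟩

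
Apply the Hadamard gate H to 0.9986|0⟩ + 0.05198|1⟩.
0.7429|0⟩ + 0.6694|1⟩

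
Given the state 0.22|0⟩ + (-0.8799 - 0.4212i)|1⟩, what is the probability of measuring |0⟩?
0.0484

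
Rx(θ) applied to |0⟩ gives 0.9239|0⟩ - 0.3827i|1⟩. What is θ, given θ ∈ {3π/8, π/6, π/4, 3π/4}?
π/4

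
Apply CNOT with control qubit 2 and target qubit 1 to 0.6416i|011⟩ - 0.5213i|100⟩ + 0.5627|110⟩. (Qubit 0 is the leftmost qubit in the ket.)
0.6416i|001⟩ - 0.5213i|100⟩ + 0.5627|110⟩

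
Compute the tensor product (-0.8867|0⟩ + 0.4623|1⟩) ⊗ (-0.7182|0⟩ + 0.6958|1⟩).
0.6368|00⟩ - 0.617|01⟩ - 0.332|10⟩ + 0.3217|11⟩

amp(|b₁b₂…⟩) = product of the factor amplitudes for bits b₁, b₂, …; only kets whose every factor amplitude is nonzero survive.
|00⟩: (-0.8867)(-0.7182) = 0.6368
|01⟩: (-0.8867)(0.6958) = -0.617
|10⟩: (0.4623)(-0.7182) = -0.332
|11⟩: (0.4623)(0.6958) = 0.3217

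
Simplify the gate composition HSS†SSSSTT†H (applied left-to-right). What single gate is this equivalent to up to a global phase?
I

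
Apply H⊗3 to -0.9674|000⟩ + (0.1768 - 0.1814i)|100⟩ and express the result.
(-0.2795 - 0.06413i)|000⟩ + (-0.2795 - 0.06413i)|001⟩ + (-0.2795 - 0.06413i)|010⟩ + (-0.2795 - 0.06413i)|011⟩ + (-0.4045 + 0.06413i)|100⟩ + (-0.4045 + 0.06413i)|101⟩ + (-0.4045 + 0.06413i)|110⟩ + (-0.4045 + 0.06413i)|111⟩

H⊗3 gives amp(|y⟩) = (1/2√2) Σ_x (−1)^(x·y) amp(|x⟩), where x·y is the number of positions in which both x and y have a 1.
|000⟩: (-0.9674 + (0.1768 - 0.1814i))/(2√2) = (-0.2795 - 0.06413i)
|001⟩: (-0.9674 + (0.1768 - 0.1814i))/(2√2) = (-0.2795 - 0.06413i)
|010⟩: (-0.9674 + (0.1768 - 0.1814i))/(2√2) = (-0.2795 - 0.06413i)
|011⟩: (-0.9674 + (0.1768 - 0.1814i))/(2√2) = (-0.2795 - 0.06413i)
|100⟩: (-0.9674 - (0.1768 - 0.1814i))/(2√2) = (-0.4045 + 0.06413i)
|101⟩: (-0.9674 - (0.1768 - 0.1814i))/(2√2) = (-0.4045 + 0.06413i)
|110⟩: (-0.9674 - (0.1768 - 0.1814i))/(2√2) = (-0.4045 + 0.06413i)
|111⟩: (-0.9674 - (0.1768 - 0.1814i))/(2√2) = (-0.4045 + 0.06413i)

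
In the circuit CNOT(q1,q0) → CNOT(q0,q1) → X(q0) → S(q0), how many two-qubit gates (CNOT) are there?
2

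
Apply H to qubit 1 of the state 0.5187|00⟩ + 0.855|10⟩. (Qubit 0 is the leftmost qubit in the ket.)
0.3668|00⟩ + 0.3668|01⟩ + 0.6046|10⟩ + 0.6046|11⟩

H on qubit 1 mixes each pair of kets that differ only in qubit 1: amplitudes (a, b) of (|…0…⟩, |…1…⟩) become ((a + b)/√2, (a − b)/√2). Kets absent from the input have amplitude 0.
(|00⟩, |01⟩): (a, b) = (0.5187, 0) → (0.3668, 0.3668)
(|10⟩, |11⟩): (a, b) = (0.855, 0) → (0.6046, 0.6046)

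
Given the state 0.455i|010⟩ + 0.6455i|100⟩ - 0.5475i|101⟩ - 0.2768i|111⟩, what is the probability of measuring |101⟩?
0.2998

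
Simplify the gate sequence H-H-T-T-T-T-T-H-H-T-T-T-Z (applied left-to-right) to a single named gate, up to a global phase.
Z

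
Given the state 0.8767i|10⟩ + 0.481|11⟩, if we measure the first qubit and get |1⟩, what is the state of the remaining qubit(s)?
0.8767i|0⟩ + 0.481|1⟩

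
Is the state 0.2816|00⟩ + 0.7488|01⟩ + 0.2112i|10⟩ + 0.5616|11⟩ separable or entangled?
Entangled

Writing the state as a|00⟩ + b|01⟩ + c|10⟩ + d|11⟩, it is a product state iff ad − bc = 0.
Here (a, b, c, d) = (0.2816, 0.7488, 0.2112i, 0.5616): ad − bc = (0.2816)(0.5616) − (0.7488)(0.2112i) = (0.1581 - 0.1581i) ≠ 0, so the state is entangled.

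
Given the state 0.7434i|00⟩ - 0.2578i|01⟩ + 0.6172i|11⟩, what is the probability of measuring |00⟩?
0.5526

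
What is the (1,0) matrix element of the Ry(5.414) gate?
0.421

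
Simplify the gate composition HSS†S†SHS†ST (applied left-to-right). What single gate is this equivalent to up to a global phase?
T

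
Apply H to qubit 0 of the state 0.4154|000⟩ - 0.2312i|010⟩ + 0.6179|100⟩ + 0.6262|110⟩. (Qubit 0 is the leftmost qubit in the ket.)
0.7307|000⟩ + (0.4428 - 0.1635i)|010⟩ - 0.1432|100⟩ + (-0.4428 - 0.1635i)|110⟩

H on qubit 0 mixes each pair of kets that differ only in qubit 0: amplitudes (a, b) of (|…0…⟩, |…1…⟩) become ((a + b)/√2, (a − b)/√2). Kets absent from the input have amplitude 0.
(|000⟩, |100⟩): (a, b) = (0.4154, 0.6179) → (0.7307, -0.1432)
(|010⟩, |110⟩): (a, b) = (-0.2312i, 0.6262) → ((0.4428 - 0.1635i), (-0.4428 - 0.1635i))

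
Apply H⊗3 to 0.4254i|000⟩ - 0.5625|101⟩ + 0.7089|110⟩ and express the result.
(0.05176 + 0.1504i)|000⟩ + (0.4495 + 0.1504i)|001⟩ + (-0.4495 + 0.1504i)|010⟩ + (-0.05176 + 0.1504i)|011⟩ + (-0.05176 + 0.1504i)|100⟩ + (-0.4495 + 0.1504i)|101⟩ + (0.4495 + 0.1504i)|110⟩ + (0.05176 + 0.1504i)|111⟩

H⊗3 gives amp(|y⟩) = (1/2√2) Σ_x (−1)^(x·y) amp(|x⟩), where x·y is the number of positions in which both x and y have a 1.
|000⟩: (0.4254i - 0.5625 + 0.7089)/(2√2) = (0.05176 + 0.1504i)
|001⟩: (0.4254i + 0.5625 + 0.7089)/(2√2) = (0.4495 + 0.1504i)
|010⟩: (0.4254i - 0.5625 - 0.7089)/(2√2) = (-0.4495 + 0.1504i)
|011⟩: (0.4254i + 0.5625 - 0.7089)/(2√2) = (-0.05176 + 0.1504i)
|100⟩: (0.4254i + 0.5625 - 0.7089)/(2√2) = (-0.05176 + 0.1504i)
|101⟩: (0.4254i - 0.5625 - 0.7089)/(2√2) = (-0.4495 + 0.1504i)
|110⟩: (0.4254i + 0.5625 + 0.7089)/(2√2) = (0.4495 + 0.1504i)
|111⟩: (0.4254i - 0.5625 + 0.7089)/(2√2) = (0.05176 + 0.1504i)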